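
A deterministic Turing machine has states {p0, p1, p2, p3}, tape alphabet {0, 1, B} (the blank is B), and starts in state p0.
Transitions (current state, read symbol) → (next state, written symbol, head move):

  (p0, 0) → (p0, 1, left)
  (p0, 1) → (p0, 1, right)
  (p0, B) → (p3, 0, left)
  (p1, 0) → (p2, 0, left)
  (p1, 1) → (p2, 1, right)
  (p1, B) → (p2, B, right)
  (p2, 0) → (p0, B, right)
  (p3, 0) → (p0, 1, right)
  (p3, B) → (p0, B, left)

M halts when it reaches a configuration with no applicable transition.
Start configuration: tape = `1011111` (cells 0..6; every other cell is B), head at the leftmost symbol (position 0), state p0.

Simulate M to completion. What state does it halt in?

p3

p0 | [1]011111B   read 1 → write 1, move right, go to p0
p0 | 1[0]11111B   read 0 → write 1, move left, go to p0
p0 | [1]111111B   read 1 → write 1, move right, go to p0
p0 | 1[1]11111B   read 1 → write 1, move right, go to p0
p0 | 11[1]1111B   read 1 → write 1, move right, go to p0
p0 | 111[1]111B   read 1 → write 1, move right, go to p0
p0 | 1111[1]11B   read 1 → write 1, move right, go to p0
p0 | 11111[1]1B   read 1 → write 1, move right, go to p0
p0 | 111111[1]B   read 1 → write 1, move right, go to p0
p0 | 1111111[B]   read B → write 0, move left, go to p3
p3 | 111111[1]0
No transition is defined for (p3, 1); M halts in state p3.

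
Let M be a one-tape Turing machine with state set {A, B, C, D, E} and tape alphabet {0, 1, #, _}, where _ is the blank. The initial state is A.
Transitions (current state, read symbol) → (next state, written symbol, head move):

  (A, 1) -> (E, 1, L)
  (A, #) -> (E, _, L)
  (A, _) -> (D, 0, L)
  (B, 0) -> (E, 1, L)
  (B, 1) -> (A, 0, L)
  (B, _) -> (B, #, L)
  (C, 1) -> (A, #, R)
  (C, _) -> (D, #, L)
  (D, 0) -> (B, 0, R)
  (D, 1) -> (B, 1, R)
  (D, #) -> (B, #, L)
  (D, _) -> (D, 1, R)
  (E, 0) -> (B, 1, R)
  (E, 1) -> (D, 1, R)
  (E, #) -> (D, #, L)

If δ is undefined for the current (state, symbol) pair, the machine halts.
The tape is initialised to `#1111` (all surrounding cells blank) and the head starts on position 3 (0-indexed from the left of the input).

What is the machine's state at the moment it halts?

state=A head=3 tape=#11[1]1_   (A,1)→(E,1,L)
state=E head=2 tape=#1[1]11_   (E,1)→(D,1,R)
state=D head=3 tape=#11[1]1_   (D,1)→(B,1,R)
state=B head=4 tape=#111[1]_   (B,1)→(A,0,L)
state=A head=3 tape=#11[1]0_   (A,1)→(E,1,L)
state=E head=2 tape=#1[1]10_   (E,1)→(D,1,R)
state=D head=3 tape=#11[1]0_   (D,1)→(B,1,R)
state=B head=4 tape=#111[0]_   (B,0)→(E,1,L)
state=E head=3 tape=#11[1]1_   (E,1)→(D,1,R)
state=D head=4 tape=#111[1]_   (D,1)→(B,1,R)
state=B head=5 tape=#1111[_]   (B,_)→(B,#,L)
state=B head=4 tape=#111[1]#   (B,1)→(A,0,L)
state=A head=3 tape=#11[1]0#   (A,1)→(E,1,L)
state=E head=2 tape=#1[1]10#   (E,1)→(D,1,R)
state=D head=3 tape=#11[1]0#   (D,1)→(B,1,R)
state=B head=4 tape=#111[0]#   (B,0)→(E,1,L)
state=E head=3 tape=#11[1]1#   (E,1)→(D,1,R)
state=D head=4 tape=#111[1]#   (D,1)→(B,1,R)
state=B head=5 tape=#1111[#]
No transition is defined for (B, #); M halts in state B.

B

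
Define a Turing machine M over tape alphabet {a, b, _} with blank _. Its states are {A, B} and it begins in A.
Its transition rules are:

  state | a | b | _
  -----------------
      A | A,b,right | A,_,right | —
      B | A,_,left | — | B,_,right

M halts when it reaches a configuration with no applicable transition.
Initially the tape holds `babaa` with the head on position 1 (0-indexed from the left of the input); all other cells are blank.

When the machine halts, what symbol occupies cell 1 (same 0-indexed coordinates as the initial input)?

b

A | b[a]baa_   read a → write b, move right, go to A
A | bb[b]aa_   read b → write _, move right, go to A
A | bb_[a]a_   read a → write b, move right, go to A
A | bb_b[a]_   read a → write b, move right, go to A
A | bb_bb[_]
Cell 1 holds b when M halts.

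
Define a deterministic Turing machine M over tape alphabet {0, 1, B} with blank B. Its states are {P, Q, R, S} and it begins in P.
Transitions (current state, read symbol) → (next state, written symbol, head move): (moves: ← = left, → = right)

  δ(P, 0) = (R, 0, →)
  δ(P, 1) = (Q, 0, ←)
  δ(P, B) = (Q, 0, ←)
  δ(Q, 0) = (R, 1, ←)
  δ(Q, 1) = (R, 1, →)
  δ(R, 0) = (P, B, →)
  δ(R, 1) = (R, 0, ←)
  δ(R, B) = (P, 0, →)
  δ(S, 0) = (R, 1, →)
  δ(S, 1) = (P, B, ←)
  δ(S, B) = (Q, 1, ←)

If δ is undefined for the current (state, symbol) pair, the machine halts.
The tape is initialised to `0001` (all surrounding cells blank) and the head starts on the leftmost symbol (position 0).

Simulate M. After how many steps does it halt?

state=P head=0 tape=[0]001BB   (P,0)→(R,0,→)
state=R head=1 tape=0[0]01BB   (R,0)→(P,B,→)
state=P head=2 tape=0B[0]1BB   (P,0)→(R,0,→)
state=R head=3 tape=0B0[1]BB   (R,1)→(R,0,←)
state=R head=2 tape=0B[0]0BB   (R,0)→(P,B,→)
state=P head=3 tape=0BB[0]BB   (P,0)→(R,0,→)
state=R head=4 tape=0BB0[B]B   (R,B)→(P,0,→)
state=P head=5 tape=0BB00[B]   (P,B)→(Q,0,←)
state=Q head=4 tape=0BB0[0]0   (Q,0)→(R,1,←)
state=R head=3 tape=0BB[0]10   (R,0)→(P,B,→)
state=P head=4 tape=0BBB[1]0   (P,1)→(Q,0,←)
state=Q head=3 tape=0BB[B]00
M halts after 11 transitions.

11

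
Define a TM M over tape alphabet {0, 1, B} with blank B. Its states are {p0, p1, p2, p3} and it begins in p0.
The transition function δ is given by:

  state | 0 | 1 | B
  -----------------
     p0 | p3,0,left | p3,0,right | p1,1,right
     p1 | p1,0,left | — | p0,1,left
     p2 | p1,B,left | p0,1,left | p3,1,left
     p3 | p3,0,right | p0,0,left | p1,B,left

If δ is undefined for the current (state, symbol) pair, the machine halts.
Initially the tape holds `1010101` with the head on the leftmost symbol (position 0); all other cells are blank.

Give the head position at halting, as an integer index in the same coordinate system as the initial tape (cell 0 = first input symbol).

-1

p0 | BB[1]010101B   read 1 → write 0, move right, go to p3
p3 | BB0[0]10101B   read 0 → write 0, move right, go to p3
p3 | BB00[1]0101B   read 1 → write 0, move left, go to p0
p0 | BB0[0]00101B   read 0 → write 0, move left, go to p3
p3 | BB[0]000101B   read 0 → write 0, move right, go to p3
p3 | BB0[0]00101B   read 0 → write 0, move right, go to p3
p3 | BB00[0]0101B   read 0 → write 0, move right, go to p3
p3 | BB000[0]101B   read 0 → write 0, move right, go to p3
p3 | BB0000[1]01B   read 1 → write 0, move left, go to p0
p0 | BB000[0]001B   read 0 → write 0, move left, go to p3
p3 | BB00[0]0001B   read 0 → write 0, move right, go to p3
p3 | BB000[0]001B   read 0 → write 0, move right, go to p3
p3 | BB0000[0]01B   read 0 → write 0, move right, go to p3
p3 | BB00000[0]1B   read 0 → write 0, move right, go to p3
p3 | BB000000[1]B   read 1 → write 0, move left, go to p0
p0 | BB00000[0]0B   read 0 → write 0, move left, go to p3
p3 | BB0000[0]00B   read 0 → write 0, move right, go to p3
p3 | BB00000[0]0B   read 0 → write 0, move right, go to p3
p3 | BB000000[0]B   read 0 → write 0, move right, go to p3
p3 | BB0000000[B]   read B → write B, move left, go to p1
p1 | BB000000[0]B   read 0 → write 0, move left, go to p1
p1 | BB00000[0]0B   read 0 → write 0, move left, go to p1
p1 | BB0000[0]00B   read 0 → write 0, move left, go to p1
p1 | BB000[0]000B   read 0 → write 0, move left, go to p1
p1 | BB00[0]0000B   read 0 → write 0, move left, go to p1
p1 | BB0[0]00000B   read 0 → write 0, move left, go to p1
p1 | BB[0]000000B   read 0 → write 0, move left, go to p1
p1 | B[B]0000000B   read B → write 1, move left, go to p0
p0 | [B]10000000B   read B → write 1, move right, go to p1
p1 | 1[1]0000000B
At halt the head is at cell -1.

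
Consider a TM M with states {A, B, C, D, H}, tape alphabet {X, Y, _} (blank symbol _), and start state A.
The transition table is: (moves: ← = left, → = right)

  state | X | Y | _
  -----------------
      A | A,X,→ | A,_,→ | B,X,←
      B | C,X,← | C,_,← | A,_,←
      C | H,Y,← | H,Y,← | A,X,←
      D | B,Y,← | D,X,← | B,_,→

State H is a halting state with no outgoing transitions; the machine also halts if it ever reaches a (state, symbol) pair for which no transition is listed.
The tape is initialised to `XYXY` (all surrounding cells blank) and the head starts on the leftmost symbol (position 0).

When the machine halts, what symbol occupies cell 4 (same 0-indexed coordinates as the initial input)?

state=A head=0 tape=[X]YXY__   (A,X)→(A,X,→)
state=A head=1 tape=X[Y]XY__   (A,Y)→(A,_,→)
state=A head=2 tape=X_[X]Y__   (A,X)→(A,X,→)
state=A head=3 tape=X_X[Y]__   (A,Y)→(A,_,→)
state=A head=4 tape=X_X_[_]_   (A,_)→(B,X,←)
state=B head=3 tape=X_X[_]X_   (B,_)→(A,_,←)
state=A head=2 tape=X_[X]_X_   (A,X)→(A,X,→)
state=A head=3 tape=X_X[_]X_   (A,_)→(B,X,←)
state=B head=2 tape=X_[X]XX_   (B,X)→(C,X,←)
state=C head=1 tape=X[_]XXX_   (C,_)→(A,X,←)
state=A head=0 tape=[X]XXXX_   (A,X)→(A,X,→)
state=A head=1 tape=X[X]XXX_   (A,X)→(A,X,→)
state=A head=2 tape=XX[X]XX_   (A,X)→(A,X,→)
state=A head=3 tape=XXX[X]X_   (A,X)→(A,X,→)
state=A head=4 tape=XXXX[X]_   (A,X)→(A,X,→)
state=A head=5 tape=XXXXX[_]   (A,_)→(B,X,←)
state=B head=4 tape=XXXX[X]X   (B,X)→(C,X,←)
state=C head=3 tape=XXX[X]XX   (C,X)→(H,Y,←)
state=H head=2 tape=XX[X]YXX
Cell 4 holds X when M halts.

X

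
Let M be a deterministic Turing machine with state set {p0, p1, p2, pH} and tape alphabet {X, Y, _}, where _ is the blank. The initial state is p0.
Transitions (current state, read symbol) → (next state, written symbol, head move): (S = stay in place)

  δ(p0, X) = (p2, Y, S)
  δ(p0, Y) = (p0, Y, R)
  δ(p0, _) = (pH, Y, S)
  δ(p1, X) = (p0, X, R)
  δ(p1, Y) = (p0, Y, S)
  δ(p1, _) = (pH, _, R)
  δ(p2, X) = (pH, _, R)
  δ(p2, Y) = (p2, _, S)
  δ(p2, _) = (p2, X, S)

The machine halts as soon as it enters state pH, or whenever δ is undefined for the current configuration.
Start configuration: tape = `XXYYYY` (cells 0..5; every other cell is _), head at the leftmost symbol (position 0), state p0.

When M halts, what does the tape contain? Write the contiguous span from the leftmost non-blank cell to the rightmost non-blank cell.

XYYYY

state=p0 head=0 tape=[X]XYYYY   (p0,X)→(p2,Y,S)
state=p2 head=0 tape=[Y]XYYYY   (p2,Y)→(p2,_,S)
state=p2 head=0 tape=[_]XYYYY   (p2,_)→(p2,X,S)
state=p2 head=0 tape=[X]XYYYY   (p2,X)→(pH,_,R)
state=pH head=1 tape=_[X]YYYY
The non-blank tape span at halt is XYYYY.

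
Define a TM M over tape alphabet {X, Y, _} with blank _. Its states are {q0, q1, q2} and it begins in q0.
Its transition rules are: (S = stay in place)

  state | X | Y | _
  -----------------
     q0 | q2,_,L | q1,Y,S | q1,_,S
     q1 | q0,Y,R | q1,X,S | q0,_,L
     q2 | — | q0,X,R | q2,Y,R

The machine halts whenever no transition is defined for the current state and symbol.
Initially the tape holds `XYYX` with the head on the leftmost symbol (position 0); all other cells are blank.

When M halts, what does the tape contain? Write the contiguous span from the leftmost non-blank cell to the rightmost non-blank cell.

YYX

state=q0 head=0 tape=_[X]YYX   (q0,X)→(q2,_,L)
state=q2 head=-1 tape=[_]_YYX   (q2,_)→(q2,Y,R)
state=q2 head=0 tape=Y[_]YYX   (q2,_)→(q2,Y,R)
state=q2 head=1 tape=YY[Y]YX   (q2,Y)→(q0,X,R)
state=q0 head=2 tape=YYX[Y]X   (q0,Y)→(q1,Y,S)
state=q1 head=2 tape=YYX[Y]X   (q1,Y)→(q1,X,S)
state=q1 head=2 tape=YYX[X]X   (q1,X)→(q0,Y,R)
state=q0 head=3 tape=YYXY[X]   (q0,X)→(q2,_,L)
state=q2 head=2 tape=YYX[Y]_   (q2,Y)→(q0,X,R)
state=q0 head=3 tape=YYXX[_]   (q0,_)→(q1,_,S)
state=q1 head=3 tape=YYXX[_]   (q1,_)→(q0,_,L)
state=q0 head=2 tape=YYX[X]_   (q0,X)→(q2,_,L)
state=q2 head=1 tape=YY[X]__
The non-blank tape span at halt is YYX.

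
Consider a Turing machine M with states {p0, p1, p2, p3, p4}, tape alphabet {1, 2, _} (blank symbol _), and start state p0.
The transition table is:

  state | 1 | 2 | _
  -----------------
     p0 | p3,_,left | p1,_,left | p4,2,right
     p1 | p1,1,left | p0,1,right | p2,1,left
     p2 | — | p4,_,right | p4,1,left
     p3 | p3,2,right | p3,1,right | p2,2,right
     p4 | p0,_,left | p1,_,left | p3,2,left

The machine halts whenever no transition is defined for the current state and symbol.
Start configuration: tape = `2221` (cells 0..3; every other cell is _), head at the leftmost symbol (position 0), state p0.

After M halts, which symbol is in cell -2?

1

state=p0 head=0 tape=____[2]221   (p0,2)→(p1,_,left)
state=p1 head=-1 tape=___[_]_221   (p1,_)→(p2,1,left)
state=p2 head=-2 tape=__[_]1_221   (p2,_)→(p4,1,left)
state=p4 head=-3 tape=_[_]11_221   (p4,_)→(p3,2,left)
state=p3 head=-4 tape=[_]211_221   (p3,_)→(p2,2,right)
state=p2 head=-3 tape=2[2]11_221   (p2,2)→(p4,_,right)
state=p4 head=-2 tape=2_[1]1_221   (p4,1)→(p0,_,left)
state=p0 head=-3 tape=2[_]_1_221   (p0,_)→(p4,2,right)
state=p4 head=-2 tape=22[_]1_221   (p4,_)→(p3,2,left)
state=p3 head=-3 tape=2[2]21_221   (p3,2)→(p3,1,right)
state=p3 head=-2 tape=21[2]1_221   (p3,2)→(p3,1,right)
state=p3 head=-1 tape=211[1]_221   (p3,1)→(p3,2,right)
state=p3 head=0 tape=2112[_]221   (p3,_)→(p2,2,right)
state=p2 head=1 tape=21122[2]21   (p2,2)→(p4,_,right)
state=p4 head=2 tape=21122_[2]1   (p4,2)→(p1,_,left)
state=p1 head=1 tape=21122[_]_1   (p1,_)→(p2,1,left)
state=p2 head=0 tape=2112[2]1_1   (p2,2)→(p4,_,right)
state=p4 head=1 tape=2112_[1]_1   (p4,1)→(p0,_,left)
state=p0 head=0 tape=2112[_]__1   (p0,_)→(p4,2,right)
state=p4 head=1 tape=21122[_]_1   (p4,_)→(p3,2,left)
state=p3 head=0 tape=2112[2]2_1   (p3,2)→(p3,1,right)
state=p3 head=1 tape=21121[2]_1   (p3,2)→(p3,1,right)
state=p3 head=2 tape=211211[_]1   (p3,_)→(p2,2,right)
state=p2 head=3 tape=2112112[1]
Cell -2 holds 1 when M halts.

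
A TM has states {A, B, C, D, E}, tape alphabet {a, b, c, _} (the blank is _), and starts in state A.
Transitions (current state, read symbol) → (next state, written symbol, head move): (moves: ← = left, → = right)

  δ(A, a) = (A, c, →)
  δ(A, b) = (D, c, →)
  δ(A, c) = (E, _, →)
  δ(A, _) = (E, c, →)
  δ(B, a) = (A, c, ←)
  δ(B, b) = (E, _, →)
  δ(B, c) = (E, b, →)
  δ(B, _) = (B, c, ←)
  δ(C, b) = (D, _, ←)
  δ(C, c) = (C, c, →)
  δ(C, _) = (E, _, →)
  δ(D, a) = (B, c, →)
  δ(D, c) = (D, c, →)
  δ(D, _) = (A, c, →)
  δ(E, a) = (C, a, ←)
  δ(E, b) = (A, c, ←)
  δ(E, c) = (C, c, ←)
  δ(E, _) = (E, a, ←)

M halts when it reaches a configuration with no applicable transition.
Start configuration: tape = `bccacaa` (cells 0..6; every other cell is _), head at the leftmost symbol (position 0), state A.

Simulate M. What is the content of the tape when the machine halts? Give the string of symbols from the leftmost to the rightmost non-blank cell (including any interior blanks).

A | [b]ccacaa__   read b → write c, move →, go to D
D | c[c]cacaa__   read c → write c, move →, go to D
D | cc[c]acaa__   read c → write c, move →, go to D
D | ccc[a]caa__   read a → write c, move →, go to B
B | cccc[c]aa__   read c → write b, move →, go to E
E | ccccb[a]a__   read a → write a, move ←, go to C
C | cccc[b]aa__   read b → write _, move ←, go to D
D | ccc[c]_aa__   read c → write c, move →, go to D
D | cccc[_]aa__   read _ → write c, move →, go to A
A | ccccc[a]a__   read a → write c, move →, go to A
A | cccccc[a]__   read a → write c, move →, go to A
A | ccccccc[_]_   read _ → write c, move →, go to E
E | cccccccc[_]   read _ → write a, move ←, go to E
E | ccccccc[c]a   read c → write c, move ←, go to C
C | cccccc[c]ca   read c → write c, move →, go to C
C | ccccccc[c]a   read c → write c, move →, go to C
C | cccccccc[a]
The non-blank tape span at halt is cccccccca.

cccccccca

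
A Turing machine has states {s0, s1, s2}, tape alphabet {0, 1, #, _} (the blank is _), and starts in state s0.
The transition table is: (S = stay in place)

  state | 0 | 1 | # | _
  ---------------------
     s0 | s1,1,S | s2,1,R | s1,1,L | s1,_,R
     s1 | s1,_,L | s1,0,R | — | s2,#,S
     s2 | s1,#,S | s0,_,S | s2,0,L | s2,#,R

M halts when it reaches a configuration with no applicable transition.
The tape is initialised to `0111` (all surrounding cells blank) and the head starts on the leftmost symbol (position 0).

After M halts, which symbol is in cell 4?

0

state=s0 head=0 tape=[0]111_   (s0,0)→(s1,1,S)
state=s1 head=0 tape=[1]111_   (s1,1)→(s1,0,R)
state=s1 head=1 tape=0[1]11_   (s1,1)→(s1,0,R)
state=s1 head=2 tape=00[1]1_   (s1,1)→(s1,0,R)
state=s1 head=3 tape=000[1]_   (s1,1)→(s1,0,R)
state=s1 head=4 tape=0000[_]   (s1,_)→(s2,#,S)
state=s2 head=4 tape=0000[#]   (s2,#)→(s2,0,L)
state=s2 head=3 tape=000[0]0   (s2,0)→(s1,#,S)
state=s1 head=3 tape=000[#]0
Cell 4 holds 0 when M halts.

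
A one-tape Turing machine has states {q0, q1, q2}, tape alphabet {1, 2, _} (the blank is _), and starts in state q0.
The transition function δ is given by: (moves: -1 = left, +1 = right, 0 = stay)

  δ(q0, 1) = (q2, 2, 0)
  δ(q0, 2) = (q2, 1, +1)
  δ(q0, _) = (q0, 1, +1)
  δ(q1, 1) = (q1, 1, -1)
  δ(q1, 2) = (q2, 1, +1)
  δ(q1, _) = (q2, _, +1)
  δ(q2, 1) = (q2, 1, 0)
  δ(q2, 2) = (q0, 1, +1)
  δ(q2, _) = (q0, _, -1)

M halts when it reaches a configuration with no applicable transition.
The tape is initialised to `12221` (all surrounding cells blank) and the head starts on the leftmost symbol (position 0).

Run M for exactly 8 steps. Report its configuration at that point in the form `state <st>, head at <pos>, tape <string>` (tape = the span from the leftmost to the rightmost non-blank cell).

state q2, head at 4, tape 11111

q0 | [1]2221   read 1 → write 2, move 0, go to q2
q2 | [2]2221   read 2 → write 1, move +1, go to q0
q0 | 1[2]221   read 2 → write 1, move +1, go to q2
q2 | 11[2]21   read 2 → write 1, move +1, go to q0
q0 | 111[2]1   read 2 → write 1, move +1, go to q2
q2 | 1111[1]   read 1 → write 1, move 0, go to q2
q2 | 1111[1]   read 1 → write 1, move 0, go to q2
q2 | 1111[1]   read 1 → write 1, move 0, go to q2
q2 | 1111[1]
After 8 steps: state q2, head at 4, tape 11111.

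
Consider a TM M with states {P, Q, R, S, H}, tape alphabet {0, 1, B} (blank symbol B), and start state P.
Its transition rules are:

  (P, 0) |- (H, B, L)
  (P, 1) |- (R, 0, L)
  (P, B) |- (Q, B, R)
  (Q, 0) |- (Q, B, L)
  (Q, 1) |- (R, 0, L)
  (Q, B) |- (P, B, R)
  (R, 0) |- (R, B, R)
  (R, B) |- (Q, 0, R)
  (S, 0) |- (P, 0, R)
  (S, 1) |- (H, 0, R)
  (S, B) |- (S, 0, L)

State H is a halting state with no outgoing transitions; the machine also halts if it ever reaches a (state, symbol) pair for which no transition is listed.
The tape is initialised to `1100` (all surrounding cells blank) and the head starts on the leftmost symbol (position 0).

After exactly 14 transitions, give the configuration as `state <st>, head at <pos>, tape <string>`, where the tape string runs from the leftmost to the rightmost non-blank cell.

P | BB[1]100   read 1 → write 0, move L, go to R
R | B[B]0100   read B → write 0, move R, go to Q
Q | B0[0]100   read 0 → write B, move L, go to Q
Q | B[0]B100   read 0 → write B, move L, go to Q
Q | [B]BB100   read B → write B, move R, go to P
P | B[B]B100   read B → write B, move R, go to Q
Q | BB[B]100   read B → write B, move R, go to P
P | BBB[1]00   read 1 → write 0, move L, go to R
R | BB[B]000   read B → write 0, move R, go to Q
Q | BB0[0]00   read 0 → write B, move L, go to Q
Q | BB[0]B00   read 0 → write B, move L, go to Q
Q | B[B]BB00   read B → write B, move R, go to P
P | BB[B]B00   read B → write B, move R, go to Q
Q | BBB[B]00   read B → write B, move R, go to P
P | BBBB[0]0
After 14 steps: state P, head at 2, tape 00.

state P, head at 2, tape 00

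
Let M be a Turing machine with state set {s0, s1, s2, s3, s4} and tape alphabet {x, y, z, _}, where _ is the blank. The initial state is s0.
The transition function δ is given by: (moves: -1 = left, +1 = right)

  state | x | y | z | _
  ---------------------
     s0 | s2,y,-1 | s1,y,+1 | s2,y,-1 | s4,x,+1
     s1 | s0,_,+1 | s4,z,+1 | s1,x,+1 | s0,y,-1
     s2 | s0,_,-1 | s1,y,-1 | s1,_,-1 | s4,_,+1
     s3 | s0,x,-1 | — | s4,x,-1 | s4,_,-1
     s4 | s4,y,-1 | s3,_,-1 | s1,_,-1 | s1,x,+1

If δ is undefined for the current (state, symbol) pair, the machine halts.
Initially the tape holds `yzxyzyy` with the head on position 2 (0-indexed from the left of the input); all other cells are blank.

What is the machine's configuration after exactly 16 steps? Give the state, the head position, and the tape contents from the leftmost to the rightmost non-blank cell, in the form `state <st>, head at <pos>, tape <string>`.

state s4, head at -4, tape yy__yx_zyy

state=s0 head=2 tape=____yz[x]yzyy   (s0,x)→(s2,y,-1)
state=s2 head=1 tape=____y[z]yyzyy   (s2,z)→(s1,_,-1)
state=s1 head=0 tape=____[y]_yyzyy   (s1,y)→(s4,z,+1)
state=s4 head=1 tape=____z[_]yyzyy   (s4,_)→(s1,x,+1)
state=s1 head=2 tape=____zx[y]yzyy   (s1,y)→(s4,z,+1)
state=s4 head=3 tape=____zxz[y]zyy   (s4,y)→(s3,_,-1)
state=s3 head=2 tape=____zx[z]_zyy   (s3,z)→(s4,x,-1)
state=s4 head=1 tape=____z[x]x_zyy   (s4,x)→(s4,y,-1)
state=s4 head=0 tape=____[z]yx_zyy   (s4,z)→(s1,_,-1)
state=s1 head=-1 tape=___[_]_yx_zyy   (s1,_)→(s0,y,-1)
state=s0 head=-2 tape=__[_]y_yx_zyy   (s0,_)→(s4,x,+1)
state=s4 head=-1 tape=__x[y]_yx_zyy   (s4,y)→(s3,_,-1)
state=s3 head=-2 tape=__[x]__yx_zyy   (s3,x)→(s0,x,-1)
state=s0 head=-3 tape=_[_]x__yx_zyy   (s0,_)→(s4,x,+1)
state=s4 head=-2 tape=_x[x]__yx_zyy   (s4,x)→(s4,y,-1)
state=s4 head=-3 tape=_[x]y__yx_zyy   (s4,x)→(s4,y,-1)
state=s4 head=-4 tape=[_]yy__yx_zyy
After 16 steps: state s4, head at -4, tape yy__yx_zyy.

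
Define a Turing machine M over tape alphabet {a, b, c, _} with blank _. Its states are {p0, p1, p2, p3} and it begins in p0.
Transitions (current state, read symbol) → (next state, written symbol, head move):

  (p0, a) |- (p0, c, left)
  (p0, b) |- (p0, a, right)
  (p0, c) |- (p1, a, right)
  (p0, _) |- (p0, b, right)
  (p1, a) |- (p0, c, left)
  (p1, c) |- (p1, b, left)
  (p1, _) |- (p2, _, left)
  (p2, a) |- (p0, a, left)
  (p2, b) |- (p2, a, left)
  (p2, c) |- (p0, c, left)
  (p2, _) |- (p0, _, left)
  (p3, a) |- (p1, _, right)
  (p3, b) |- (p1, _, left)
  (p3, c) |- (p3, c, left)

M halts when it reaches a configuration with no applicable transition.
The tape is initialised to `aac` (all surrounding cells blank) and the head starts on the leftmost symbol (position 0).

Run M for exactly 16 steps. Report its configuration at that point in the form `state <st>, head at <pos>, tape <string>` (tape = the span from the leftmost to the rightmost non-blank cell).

p0 | __[a]ac   read a → write c, move left, go to p0
p0 | _[_]cac   read _ → write b, move right, go to p0
p0 | _b[c]ac   read c → write a, move right, go to p1
p1 | _ba[a]c   read a → write c, move left, go to p0
p0 | _b[a]cc   read a → write c, move left, go to p0
p0 | _[b]ccc   read b → write a, move right, go to p0
p0 | _a[c]cc   read c → write a, move right, go to p1
p1 | _aa[c]c   read c → write b, move left, go to p1
p1 | _a[a]bc   read a → write c, move left, go to p0
p0 | _[a]cbc   read a → write c, move left, go to p0
p0 | [_]ccbc   read _ → write b, move right, go to p0
p0 | b[c]cbc   read c → write a, move right, go to p1
p1 | ba[c]bc   read c → write b, move left, go to p1
p1 | b[a]bbc   read a → write c, move left, go to p0
p0 | [b]cbbc   read b → write a, move right, go to p0
p0 | a[c]bbc   read c → write a, move right, go to p1
p1 | aa[b]bc
After 16 steps: state p1, head at 0, tape aabbc.

state p1, head at 0, tape aabbc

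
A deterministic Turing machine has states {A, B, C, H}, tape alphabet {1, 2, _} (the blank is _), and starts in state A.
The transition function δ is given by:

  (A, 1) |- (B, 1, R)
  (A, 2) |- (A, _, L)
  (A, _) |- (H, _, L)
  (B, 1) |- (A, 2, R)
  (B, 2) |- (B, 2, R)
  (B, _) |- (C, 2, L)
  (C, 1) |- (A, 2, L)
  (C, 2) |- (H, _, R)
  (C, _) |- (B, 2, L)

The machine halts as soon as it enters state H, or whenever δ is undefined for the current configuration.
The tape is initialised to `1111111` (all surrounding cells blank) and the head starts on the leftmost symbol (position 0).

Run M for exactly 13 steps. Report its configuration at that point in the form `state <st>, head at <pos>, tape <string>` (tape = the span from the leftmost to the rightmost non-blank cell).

state=A head=0 tape=[1]111111_   (A,1)→(B,1,R)
state=B head=1 tape=1[1]11111_   (B,1)→(A,2,R)
state=A head=2 tape=12[1]1111_   (A,1)→(B,1,R)
state=B head=3 tape=121[1]111_   (B,1)→(A,2,R)
state=A head=4 tape=1212[1]11_   (A,1)→(B,1,R)
state=B head=5 tape=12121[1]1_   (B,1)→(A,2,R)
state=A head=6 tape=121212[1]_   (A,1)→(B,1,R)
state=B head=7 tape=1212121[_]   (B,_)→(C,2,L)
state=C head=6 tape=121212[1]2   (C,1)→(A,2,L)
state=A head=5 tape=12121[2]22   (A,2)→(A,_,L)
state=A head=4 tape=1212[1]_22   (A,1)→(B,1,R)
state=B head=5 tape=12121[_]22   (B,_)→(C,2,L)
state=C head=4 tape=1212[1]222   (C,1)→(A,2,L)
state=A head=3 tape=121[2]2222
After 13 steps: state A, head at 3, tape 12122222.

state A, head at 3, tape 12122222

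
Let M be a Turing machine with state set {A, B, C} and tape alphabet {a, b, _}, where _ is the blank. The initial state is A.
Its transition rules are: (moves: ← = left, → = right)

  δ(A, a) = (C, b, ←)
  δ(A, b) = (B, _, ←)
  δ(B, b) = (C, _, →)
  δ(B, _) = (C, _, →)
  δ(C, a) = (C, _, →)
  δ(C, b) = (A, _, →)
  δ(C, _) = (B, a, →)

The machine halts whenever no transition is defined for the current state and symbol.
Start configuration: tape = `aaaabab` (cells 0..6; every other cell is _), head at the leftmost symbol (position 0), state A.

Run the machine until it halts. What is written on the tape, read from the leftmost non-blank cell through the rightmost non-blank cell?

A | _[a]aaabab_   read a → write b, move ←, go to C
C | [_]baaabab_   read _ → write a, move →, go to B
B | a[b]aaabab_   read b → write _, move →, go to C
C | a_[a]aabab_   read a → write _, move →, go to C
C | a__[a]abab_   read a → write _, move →, go to C
C | a___[a]bab_   read a → write _, move →, go to C
C | a____[b]ab_   read b → write _, move →, go to A
A | a_____[a]b_   read a → write b, move ←, go to C
C | a____[_]bb_   read _ → write a, move →, go to B
B | a____a[b]b_   read b → write _, move →, go to C
C | a____a_[b]_   read b → write _, move →, go to A
A | a____a__[_]
The non-blank tape span at halt is a____a.

a____a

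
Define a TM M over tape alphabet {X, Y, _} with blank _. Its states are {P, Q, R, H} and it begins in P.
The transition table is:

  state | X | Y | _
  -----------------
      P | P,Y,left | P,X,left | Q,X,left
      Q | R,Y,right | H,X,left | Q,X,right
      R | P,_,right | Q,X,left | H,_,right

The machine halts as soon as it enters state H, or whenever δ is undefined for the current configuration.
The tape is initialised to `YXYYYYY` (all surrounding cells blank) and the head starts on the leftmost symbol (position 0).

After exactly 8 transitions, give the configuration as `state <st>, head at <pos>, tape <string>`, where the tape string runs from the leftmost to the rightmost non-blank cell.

P | __[Y]XYYYYY   read Y → write X, move left, go to P
P | _[_]XXYYYYY   read _ → write X, move left, go to Q
Q | [_]XXXYYYYY   read _ → write X, move right, go to Q
Q | X[X]XXYYYYY   read X → write Y, move right, go to R
R | XY[X]XYYYYY   read X → write _, move right, go to P
P | XY_[X]YYYYY   read X → write Y, move left, go to P
P | XY[_]YYYYYY   read _ → write X, move left, go to Q
Q | X[Y]XYYYYYY   read Y → write X, move left, go to H
H | [X]XXYYYYYY
After 8 steps: state H, head at -2, tape XXXYYYYYY.

state H, head at -2, tape XXXYYYYYY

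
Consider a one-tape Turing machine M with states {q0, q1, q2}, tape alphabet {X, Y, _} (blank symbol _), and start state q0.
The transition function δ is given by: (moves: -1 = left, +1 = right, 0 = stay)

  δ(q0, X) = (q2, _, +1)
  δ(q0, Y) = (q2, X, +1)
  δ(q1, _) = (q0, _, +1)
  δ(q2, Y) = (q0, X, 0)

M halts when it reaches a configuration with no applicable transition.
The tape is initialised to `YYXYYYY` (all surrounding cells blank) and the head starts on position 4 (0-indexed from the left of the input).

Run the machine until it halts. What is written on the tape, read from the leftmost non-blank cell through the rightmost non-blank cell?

q0 | YYXY[Y]YY_   read Y → write X, move +1, go to q2
q2 | YYXYX[Y]Y_   read Y → write X, move 0, go to q0
q0 | YYXYX[X]Y_   read X → write _, move +1, go to q2
q2 | YYXYX_[Y]_   read Y → write X, move 0, go to q0
q0 | YYXYX_[X]_   read X → write _, move +1, go to q2
q2 | YYXYX__[_]
The non-blank tape span at halt is YYXYX.

YYXYX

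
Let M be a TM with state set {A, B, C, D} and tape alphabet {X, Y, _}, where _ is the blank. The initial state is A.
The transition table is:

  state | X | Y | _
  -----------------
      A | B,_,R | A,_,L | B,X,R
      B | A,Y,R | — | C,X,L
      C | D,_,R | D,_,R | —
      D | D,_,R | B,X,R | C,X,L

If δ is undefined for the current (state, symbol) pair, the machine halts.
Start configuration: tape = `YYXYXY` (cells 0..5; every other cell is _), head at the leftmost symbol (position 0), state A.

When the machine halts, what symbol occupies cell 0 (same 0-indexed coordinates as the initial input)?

_

state=A head=0 tape=_[Y]YXYXY   (A,Y)→(A,_,L)
state=A head=-1 tape=[_]_YXYXY   (A,_)→(B,X,R)
state=B head=0 tape=X[_]YXYXY   (B,_)→(C,X,L)
state=C head=-1 tape=[X]XYXYXY   (C,X)→(D,_,R)
state=D head=0 tape=_[X]YXYXY   (D,X)→(D,_,R)
state=D head=1 tape=__[Y]XYXY   (D,Y)→(B,X,R)
state=B head=2 tape=__X[X]YXY   (B,X)→(A,Y,R)
state=A head=3 tape=__XY[Y]XY   (A,Y)→(A,_,L)
state=A head=2 tape=__X[Y]_XY   (A,Y)→(A,_,L)
state=A head=1 tape=__[X]__XY   (A,X)→(B,_,R)
state=B head=2 tape=___[_]_XY   (B,_)→(C,X,L)
state=C head=1 tape=__[_]X_XY
Cell 0 holds _ when M halts.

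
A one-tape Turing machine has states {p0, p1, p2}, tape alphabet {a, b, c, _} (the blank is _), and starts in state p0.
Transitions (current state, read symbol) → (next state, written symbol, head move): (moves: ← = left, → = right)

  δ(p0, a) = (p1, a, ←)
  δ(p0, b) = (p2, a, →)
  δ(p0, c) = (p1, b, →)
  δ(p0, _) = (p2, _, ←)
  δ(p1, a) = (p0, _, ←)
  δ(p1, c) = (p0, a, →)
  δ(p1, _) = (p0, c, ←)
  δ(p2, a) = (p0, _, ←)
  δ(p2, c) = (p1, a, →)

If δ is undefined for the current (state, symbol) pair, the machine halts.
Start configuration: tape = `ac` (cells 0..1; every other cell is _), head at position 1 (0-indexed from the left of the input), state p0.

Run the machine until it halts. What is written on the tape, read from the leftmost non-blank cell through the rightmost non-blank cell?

ca_ac

state=p0 head=1 tape=___a[c]__   (p0,c)→(p1,b,→)
state=p1 head=2 tape=___ab[_]_   (p1,_)→(p0,c,←)
state=p0 head=1 tape=___a[b]c_   (p0,b)→(p2,a,→)
state=p2 head=2 tape=___aa[c]_   (p2,c)→(p1,a,→)
state=p1 head=3 tape=___aaa[_]   (p1,_)→(p0,c,←)
state=p0 head=2 tape=___aa[a]c   (p0,a)→(p1,a,←)
state=p1 head=1 tape=___a[a]ac   (p1,a)→(p0,_,←)
state=p0 head=0 tape=___[a]_ac   (p0,a)→(p1,a,←)
state=p1 head=-1 tape=__[_]a_ac   (p1,_)→(p0,c,←)
state=p0 head=-2 tape=_[_]ca_ac   (p0,_)→(p2,_,←)
state=p2 head=-3 tape=[_]_ca_ac
The non-blank tape span at halt is ca_ac.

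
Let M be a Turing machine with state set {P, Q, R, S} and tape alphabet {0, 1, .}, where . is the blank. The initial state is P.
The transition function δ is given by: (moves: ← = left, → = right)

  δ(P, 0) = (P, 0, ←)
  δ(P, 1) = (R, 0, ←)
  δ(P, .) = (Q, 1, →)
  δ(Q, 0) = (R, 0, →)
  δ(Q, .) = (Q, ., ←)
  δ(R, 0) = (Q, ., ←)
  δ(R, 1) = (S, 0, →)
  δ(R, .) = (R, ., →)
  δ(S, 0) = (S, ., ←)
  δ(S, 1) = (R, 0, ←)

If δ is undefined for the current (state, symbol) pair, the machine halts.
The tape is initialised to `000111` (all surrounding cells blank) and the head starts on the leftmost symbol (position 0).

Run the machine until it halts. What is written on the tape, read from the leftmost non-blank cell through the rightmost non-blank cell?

10....0

state=P head=0 tape=.[0]00111.   (P,0)→(P,0,←)
state=P head=-1 tape=[.]000111.   (P,.)→(Q,1,→)
state=Q head=0 tape=1[0]00111.   (Q,0)→(R,0,→)
state=R head=1 tape=10[0]0111.   (R,0)→(Q,.,←)
state=Q head=0 tape=1[0].0111.   (Q,0)→(R,0,→)
state=R head=1 tape=10[.]0111.   (R,.)→(R,.,→)
state=R head=2 tape=10.[0]111.   (R,0)→(Q,.,←)
state=Q head=1 tape=10[.].111.   (Q,.)→(Q,.,←)
state=Q head=0 tape=1[0]..111.   (Q,0)→(R,0,→)
state=R head=1 tape=10[.].111.   (R,.)→(R,.,→)
state=R head=2 tape=10.[.]111.   (R,.)→(R,.,→)
state=R head=3 tape=10..[1]11.   (R,1)→(S,0,→)
state=S head=4 tape=10..0[1]1.   (S,1)→(R,0,←)
state=R head=3 tape=10..[0]01.   (R,0)→(Q,.,←)
state=Q head=2 tape=10.[.].01.   (Q,.)→(Q,.,←)
state=Q head=1 tape=10[.]..01.   (Q,.)→(Q,.,←)
state=Q head=0 tape=1[0]...01.   (Q,0)→(R,0,→)
state=R head=1 tape=10[.]..01.   (R,.)→(R,.,→)
state=R head=2 tape=10.[.].01.   (R,.)→(R,.,→)
state=R head=3 tape=10..[.]01.   (R,.)→(R,.,→)
state=R head=4 tape=10...[0]1.   (R,0)→(Q,.,←)
state=Q head=3 tape=10..[.].1.   (Q,.)→(Q,.,←)
state=Q head=2 tape=10.[.]..1.   (Q,.)→(Q,.,←)
state=Q head=1 tape=10[.]...1.   (Q,.)→(Q,.,←)
state=Q head=0 tape=1[0]....1.   (Q,0)→(R,0,→)
state=R head=1 tape=10[.]...1.   (R,.)→(R,.,→)
state=R head=2 tape=10.[.]..1.   (R,.)→(R,.,→)
state=R head=3 tape=10..[.].1.   (R,.)→(R,.,→)
state=R head=4 tape=10...[.]1.   (R,.)→(R,.,→)
state=R head=5 tape=10....[1].   (R,1)→(S,0,→)
state=S head=6 tape=10....0[.]
The non-blank tape span at halt is 10....0.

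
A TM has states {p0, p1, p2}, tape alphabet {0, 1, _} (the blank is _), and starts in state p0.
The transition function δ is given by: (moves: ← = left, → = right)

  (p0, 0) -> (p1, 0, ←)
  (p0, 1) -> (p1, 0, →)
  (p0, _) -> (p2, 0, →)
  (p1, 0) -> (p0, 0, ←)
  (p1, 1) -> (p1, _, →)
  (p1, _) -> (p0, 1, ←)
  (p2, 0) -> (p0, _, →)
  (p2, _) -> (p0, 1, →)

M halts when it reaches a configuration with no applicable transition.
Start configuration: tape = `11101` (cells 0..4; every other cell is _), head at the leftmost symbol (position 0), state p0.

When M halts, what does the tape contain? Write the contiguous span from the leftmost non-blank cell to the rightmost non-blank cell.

p0 | __[1]1101_   read 1 → write 0, move →, go to p1
p1 | __0[1]101_   read 1 → write _, move →, go to p1
p1 | __0_[1]01_   read 1 → write _, move →, go to p1
p1 | __0__[0]1_   read 0 → write 0, move ←, go to p0
p0 | __0_[_]01_   read _ → write 0, move →, go to p2
p2 | __0_0[0]1_   read 0 → write _, move →, go to p0
p0 | __0_0_[1]_   read 1 → write 0, move →, go to p1
p1 | __0_0_0[_]   read _ → write 1, move ←, go to p0
p0 | __0_0_[0]1   read 0 → write 0, move ←, go to p1
p1 | __0_0[_]01   read _ → write 1, move ←, go to p0
p0 | __0_[0]101   read 0 → write 0, move ←, go to p1
p1 | __0[_]0101   read _ → write 1, move ←, go to p0
p0 | __[0]10101   read 0 → write 0, move ←, go to p1
p1 | _[_]010101   read _ → write 1, move ←, go to p0
p0 | [_]1010101   read _ → write 0, move →, go to p2
p2 | 0[1]010101
The non-blank tape span at halt is 01010101.

01010101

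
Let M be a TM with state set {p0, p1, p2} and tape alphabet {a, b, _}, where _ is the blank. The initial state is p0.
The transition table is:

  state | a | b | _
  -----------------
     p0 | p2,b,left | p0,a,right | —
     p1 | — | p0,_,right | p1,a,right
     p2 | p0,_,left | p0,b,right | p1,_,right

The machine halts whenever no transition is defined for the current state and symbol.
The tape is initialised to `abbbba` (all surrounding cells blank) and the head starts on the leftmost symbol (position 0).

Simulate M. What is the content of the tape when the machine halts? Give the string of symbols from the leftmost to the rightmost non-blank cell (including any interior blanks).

b_b

state=p0 head=0 tape=_[a]bbbba   (p0,a)→(p2,b,left)
state=p2 head=-1 tape=[_]bbbbba   (p2,_)→(p1,_,right)
state=p1 head=0 tape=_[b]bbbba   (p1,b)→(p0,_,right)
state=p0 head=1 tape=__[b]bbba   (p0,b)→(p0,a,right)
state=p0 head=2 tape=__a[b]bba   (p0,b)→(p0,a,right)
state=p0 head=3 tape=__aa[b]ba   (p0,b)→(p0,a,right)
state=p0 head=4 tape=__aaa[b]a   (p0,b)→(p0,a,right)
state=p0 head=5 tape=__aaaa[a]   (p0,a)→(p2,b,left)
state=p2 head=4 tape=__aaa[a]b   (p2,a)→(p0,_,left)
state=p0 head=3 tape=__aa[a]_b   (p0,a)→(p2,b,left)
state=p2 head=2 tape=__a[a]b_b   (p2,a)→(p0,_,left)
state=p0 head=1 tape=__[a]_b_b   (p0,a)→(p2,b,left)
state=p2 head=0 tape=_[_]b_b_b   (p2,_)→(p1,_,right)
state=p1 head=1 tape=__[b]_b_b   (p1,b)→(p0,_,right)
state=p0 head=2 tape=___[_]b_b
The non-blank tape span at halt is b_b.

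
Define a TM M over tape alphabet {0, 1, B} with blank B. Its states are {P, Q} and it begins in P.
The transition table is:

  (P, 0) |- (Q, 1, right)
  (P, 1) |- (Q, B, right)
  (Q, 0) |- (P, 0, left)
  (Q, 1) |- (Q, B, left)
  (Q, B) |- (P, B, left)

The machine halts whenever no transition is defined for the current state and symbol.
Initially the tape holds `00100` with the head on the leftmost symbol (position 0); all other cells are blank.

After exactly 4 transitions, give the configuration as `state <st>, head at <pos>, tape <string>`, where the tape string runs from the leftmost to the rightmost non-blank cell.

state=P head=0 tape=[0]0100   (P,0)→(Q,1,right)
state=Q head=1 tape=1[0]100   (Q,0)→(P,0,left)
state=P head=0 tape=[1]0100   (P,1)→(Q,B,right)
state=Q head=1 tape=B[0]100   (Q,0)→(P,0,left)
state=P head=0 tape=[B]0100
After 4 steps: state P, head at 0, tape 0100.

state P, head at 0, tape 0100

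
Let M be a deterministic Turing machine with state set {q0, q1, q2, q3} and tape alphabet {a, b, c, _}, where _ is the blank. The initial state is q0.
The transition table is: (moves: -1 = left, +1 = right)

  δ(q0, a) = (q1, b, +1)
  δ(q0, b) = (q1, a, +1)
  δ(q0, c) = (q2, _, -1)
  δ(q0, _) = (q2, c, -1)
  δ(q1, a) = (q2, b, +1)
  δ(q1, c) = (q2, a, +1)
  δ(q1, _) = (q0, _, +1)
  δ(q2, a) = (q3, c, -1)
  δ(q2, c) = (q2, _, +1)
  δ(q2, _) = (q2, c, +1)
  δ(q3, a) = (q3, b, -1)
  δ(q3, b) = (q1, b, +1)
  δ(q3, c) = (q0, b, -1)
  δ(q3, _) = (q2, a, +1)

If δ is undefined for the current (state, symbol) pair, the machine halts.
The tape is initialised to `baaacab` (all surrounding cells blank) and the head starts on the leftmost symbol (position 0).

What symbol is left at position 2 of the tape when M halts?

q0 | [b]aaacab   read b → write a, move +1, go to q1
q1 | a[a]aacab   read a → write b, move +1, go to q2
q2 | ab[a]acab   read a → write c, move -1, go to q3
q3 | a[b]cacab   read b → write b, move +1, go to q1
q1 | ab[c]acab   read c → write a, move +1, go to q2
q2 | aba[a]cab   read a → write c, move -1, go to q3
q3 | ab[a]ccab   read a → write b, move -1, go to q3
q3 | a[b]bccab   read b → write b, move +1, go to q1
q1 | ab[b]ccab
Cell 2 holds b when M halts.

b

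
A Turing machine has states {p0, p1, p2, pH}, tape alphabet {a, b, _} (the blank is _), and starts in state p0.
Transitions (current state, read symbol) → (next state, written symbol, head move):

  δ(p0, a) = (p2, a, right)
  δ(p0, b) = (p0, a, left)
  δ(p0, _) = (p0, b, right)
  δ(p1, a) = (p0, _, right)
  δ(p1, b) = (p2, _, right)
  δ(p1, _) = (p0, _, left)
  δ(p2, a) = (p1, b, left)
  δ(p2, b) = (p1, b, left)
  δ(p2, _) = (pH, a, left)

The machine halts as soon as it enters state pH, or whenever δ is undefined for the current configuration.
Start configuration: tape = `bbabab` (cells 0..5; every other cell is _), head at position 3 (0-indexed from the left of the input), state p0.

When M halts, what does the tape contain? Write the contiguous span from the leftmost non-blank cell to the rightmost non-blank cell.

bbbbbaa

p0 | bba[b]ab_   read b → write a, move left, go to p0
p0 | bb[a]aab_   read a → write a, move right, go to p2
p2 | bba[a]ab_   read a → write b, move left, go to p1
p1 | bb[a]bab_   read a → write _, move right, go to p0
p0 | bb_[b]ab_   read b → write a, move left, go to p0
p0 | bb[_]aab_   read _ → write b, move right, go to p0
p0 | bbb[a]ab_   read a → write a, move right, go to p2
p2 | bbba[a]b_   read a → write b, move left, go to p1
p1 | bbb[a]bb_   read a → write _, move right, go to p0
p0 | bbb_[b]b_   read b → write a, move left, go to p0
p0 | bbb[_]ab_   read _ → write b, move right, go to p0
p0 | bbbb[a]b_   read a → write a, move right, go to p2
p2 | bbbba[b]_   read b → write b, move left, go to p1
p1 | bbbb[a]b_   read a → write _, move right, go to p0
p0 | bbbb_[b]_   read b → write a, move left, go to p0
p0 | bbbb[_]a_   read _ → write b, move right, go to p0
p0 | bbbbb[a]_   read a → write a, move right, go to p2
p2 | bbbbba[_]   read _ → write a, move left, go to pH
pH | bbbbb[a]a
The non-blank tape span at halt is bbbbbaa.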